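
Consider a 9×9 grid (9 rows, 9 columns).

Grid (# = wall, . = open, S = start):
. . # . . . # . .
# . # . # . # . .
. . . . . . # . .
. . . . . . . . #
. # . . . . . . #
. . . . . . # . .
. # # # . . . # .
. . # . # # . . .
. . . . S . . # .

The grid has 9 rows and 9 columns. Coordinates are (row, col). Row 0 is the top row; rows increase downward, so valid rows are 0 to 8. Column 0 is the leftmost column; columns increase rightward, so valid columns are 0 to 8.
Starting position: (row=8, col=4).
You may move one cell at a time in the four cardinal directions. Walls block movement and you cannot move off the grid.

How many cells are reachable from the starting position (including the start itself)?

Answer: Reachable cells: 62

Derivation:
BFS flood-fill from (row=8, col=4):
  Distance 0: (row=8, col=4)
  Distance 1: (row=8, col=3), (row=8, col=5)
  Distance 2: (row=7, col=3), (row=8, col=2), (row=8, col=6)
  Distance 3: (row=7, col=6), (row=8, col=1)
  Distance 4: (row=6, col=6), (row=7, col=1), (row=7, col=7), (row=8, col=0)
  Distance 5: (row=6, col=5), (row=7, col=0), (row=7, col=8)
  Distance 6: (row=5, col=5), (row=6, col=0), (row=6, col=4), (row=6, col=8), (row=8, col=8)
  Distance 7: (row=4, col=5), (row=5, col=0), (row=5, col=4), (row=5, col=8)
  Distance 8: (row=3, col=5), (row=4, col=0), (row=4, col=4), (row=4, col=6), (row=5, col=1), (row=5, col=3), (row=5, col=7)
  Distance 9: (row=2, col=5), (row=3, col=0), (row=3, col=4), (row=3, col=6), (row=4, col=3), (row=4, col=7), (row=5, col=2)
  Distance 10: (row=1, col=5), (row=2, col=0), (row=2, col=4), (row=3, col=1), (row=3, col=3), (row=3, col=7), (row=4, col=2)
  Distance 11: (row=0, col=5), (row=2, col=1), (row=2, col=3), (row=2, col=7), (row=3, col=2)
  Distance 12: (row=0, col=4), (row=1, col=1), (row=1, col=3), (row=1, col=7), (row=2, col=2), (row=2, col=8)
  Distance 13: (row=0, col=1), (row=0, col=3), (row=0, col=7), (row=1, col=8)
  Distance 14: (row=0, col=0), (row=0, col=8)
Total reachable: 62 (grid has 62 open cells total)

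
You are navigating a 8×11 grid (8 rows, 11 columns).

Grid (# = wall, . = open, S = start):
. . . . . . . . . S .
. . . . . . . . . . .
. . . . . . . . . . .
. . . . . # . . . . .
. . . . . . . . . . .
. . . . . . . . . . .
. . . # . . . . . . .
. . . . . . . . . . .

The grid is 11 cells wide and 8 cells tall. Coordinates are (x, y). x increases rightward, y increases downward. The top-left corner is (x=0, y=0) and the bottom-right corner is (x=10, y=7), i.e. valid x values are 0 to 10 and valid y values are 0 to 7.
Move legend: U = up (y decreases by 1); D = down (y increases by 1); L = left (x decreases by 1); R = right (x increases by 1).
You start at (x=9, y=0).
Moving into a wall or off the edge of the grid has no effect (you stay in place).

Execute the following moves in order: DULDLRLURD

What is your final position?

Answer: Final position: (x=8, y=1)

Derivation:
Start: (x=9, y=0)
  D (down): (x=9, y=0) -> (x=9, y=1)
  U (up): (x=9, y=1) -> (x=9, y=0)
  L (left): (x=9, y=0) -> (x=8, y=0)
  D (down): (x=8, y=0) -> (x=8, y=1)
  L (left): (x=8, y=1) -> (x=7, y=1)
  R (right): (x=7, y=1) -> (x=8, y=1)
  L (left): (x=8, y=1) -> (x=7, y=1)
  U (up): (x=7, y=1) -> (x=7, y=0)
  R (right): (x=7, y=0) -> (x=8, y=0)
  D (down): (x=8, y=0) -> (x=8, y=1)
Final: (x=8, y=1)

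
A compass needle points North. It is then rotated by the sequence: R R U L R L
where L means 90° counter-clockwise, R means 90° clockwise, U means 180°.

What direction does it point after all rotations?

Start: North
  R (right (90° clockwise)) -> East
  R (right (90° clockwise)) -> South
  U (U-turn (180°)) -> North
  L (left (90° counter-clockwise)) -> West
  R (right (90° clockwise)) -> North
  L (left (90° counter-clockwise)) -> West
Final: West

Answer: Final heading: West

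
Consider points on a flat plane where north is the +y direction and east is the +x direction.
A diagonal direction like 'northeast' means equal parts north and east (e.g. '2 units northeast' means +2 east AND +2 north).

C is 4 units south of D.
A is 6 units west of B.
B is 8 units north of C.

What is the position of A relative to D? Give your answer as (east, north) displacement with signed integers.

Place D at the origin (east=0, north=0).
  C is 4 units south of D: delta (east=+0, north=-4); C at (east=0, north=-4).
  B is 8 units north of C: delta (east=+0, north=+8); B at (east=0, north=4).
  A is 6 units west of B: delta (east=-6, north=+0); A at (east=-6, north=4).
Therefore A relative to D: (east=-6, north=4).

Answer: A is at (east=-6, north=4) relative to D.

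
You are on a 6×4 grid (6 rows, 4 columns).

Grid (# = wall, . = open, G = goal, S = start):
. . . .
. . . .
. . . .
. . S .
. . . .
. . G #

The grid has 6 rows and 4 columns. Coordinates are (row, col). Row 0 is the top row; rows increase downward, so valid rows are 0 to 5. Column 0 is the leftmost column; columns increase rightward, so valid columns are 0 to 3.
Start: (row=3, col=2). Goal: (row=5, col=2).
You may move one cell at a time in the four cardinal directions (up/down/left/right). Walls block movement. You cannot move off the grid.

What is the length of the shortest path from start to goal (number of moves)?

BFS from (row=3, col=2) until reaching (row=5, col=2):
  Distance 0: (row=3, col=2)
  Distance 1: (row=2, col=2), (row=3, col=1), (row=3, col=3), (row=4, col=2)
  Distance 2: (row=1, col=2), (row=2, col=1), (row=2, col=3), (row=3, col=0), (row=4, col=1), (row=4, col=3), (row=5, col=2)  <- goal reached here
One shortest path (2 moves): (row=3, col=2) -> (row=4, col=2) -> (row=5, col=2)

Answer: Shortest path length: 2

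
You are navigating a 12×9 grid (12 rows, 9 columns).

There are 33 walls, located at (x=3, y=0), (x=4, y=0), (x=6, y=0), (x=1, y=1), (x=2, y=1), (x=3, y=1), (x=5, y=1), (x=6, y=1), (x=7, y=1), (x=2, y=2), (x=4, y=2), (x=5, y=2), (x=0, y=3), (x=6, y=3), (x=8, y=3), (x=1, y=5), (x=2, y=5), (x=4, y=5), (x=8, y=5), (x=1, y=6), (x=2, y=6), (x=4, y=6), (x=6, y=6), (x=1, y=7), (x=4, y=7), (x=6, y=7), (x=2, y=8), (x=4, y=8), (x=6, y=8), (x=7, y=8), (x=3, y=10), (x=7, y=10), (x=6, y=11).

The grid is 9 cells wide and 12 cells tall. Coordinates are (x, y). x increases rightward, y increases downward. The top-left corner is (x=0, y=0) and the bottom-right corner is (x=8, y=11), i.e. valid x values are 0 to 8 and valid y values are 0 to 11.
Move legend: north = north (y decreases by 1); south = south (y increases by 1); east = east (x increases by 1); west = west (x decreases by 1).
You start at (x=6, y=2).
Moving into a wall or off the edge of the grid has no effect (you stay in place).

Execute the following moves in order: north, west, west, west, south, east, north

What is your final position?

Start: (x=6, y=2)
  north (north): blocked, stay at (x=6, y=2)
  [×3]west (west): blocked, stay at (x=6, y=2)
  south (south): blocked, stay at (x=6, y=2)
  east (east): (x=6, y=2) -> (x=7, y=2)
  north (north): blocked, stay at (x=7, y=2)
Final: (x=7, y=2)

Answer: Final position: (x=7, y=2)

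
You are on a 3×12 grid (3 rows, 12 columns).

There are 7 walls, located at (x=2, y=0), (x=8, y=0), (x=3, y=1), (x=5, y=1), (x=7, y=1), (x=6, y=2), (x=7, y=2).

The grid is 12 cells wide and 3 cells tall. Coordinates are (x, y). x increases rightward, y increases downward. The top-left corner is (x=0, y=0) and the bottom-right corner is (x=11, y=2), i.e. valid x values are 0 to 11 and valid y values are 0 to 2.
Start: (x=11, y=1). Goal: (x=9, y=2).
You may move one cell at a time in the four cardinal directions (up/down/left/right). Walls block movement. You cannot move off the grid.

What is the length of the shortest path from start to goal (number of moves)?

Answer: Shortest path length: 3

Derivation:
BFS from (x=11, y=1) until reaching (x=9, y=2):
  Distance 0: (x=11, y=1)
  Distance 1: (x=11, y=0), (x=10, y=1), (x=11, y=2)
  Distance 2: (x=10, y=0), (x=9, y=1), (x=10, y=2)
  Distance 3: (x=9, y=0), (x=8, y=1), (x=9, y=2)  <- goal reached here
One shortest path (3 moves): (x=11, y=1) -> (x=10, y=1) -> (x=9, y=1) -> (x=9, y=2)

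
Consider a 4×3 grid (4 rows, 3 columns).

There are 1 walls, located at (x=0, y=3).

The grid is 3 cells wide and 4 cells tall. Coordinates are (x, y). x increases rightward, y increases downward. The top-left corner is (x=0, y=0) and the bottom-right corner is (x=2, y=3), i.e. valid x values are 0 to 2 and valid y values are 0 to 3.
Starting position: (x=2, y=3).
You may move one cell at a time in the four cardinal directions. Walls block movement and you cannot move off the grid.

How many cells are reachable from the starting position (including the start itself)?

Answer: Reachable cells: 11

Derivation:
BFS flood-fill from (x=2, y=3):
  Distance 0: (x=2, y=3)
  Distance 1: (x=2, y=2), (x=1, y=3)
  Distance 2: (x=2, y=1), (x=1, y=2)
  Distance 3: (x=2, y=0), (x=1, y=1), (x=0, y=2)
  Distance 4: (x=1, y=0), (x=0, y=1)
  Distance 5: (x=0, y=0)
Total reachable: 11 (grid has 11 open cells total)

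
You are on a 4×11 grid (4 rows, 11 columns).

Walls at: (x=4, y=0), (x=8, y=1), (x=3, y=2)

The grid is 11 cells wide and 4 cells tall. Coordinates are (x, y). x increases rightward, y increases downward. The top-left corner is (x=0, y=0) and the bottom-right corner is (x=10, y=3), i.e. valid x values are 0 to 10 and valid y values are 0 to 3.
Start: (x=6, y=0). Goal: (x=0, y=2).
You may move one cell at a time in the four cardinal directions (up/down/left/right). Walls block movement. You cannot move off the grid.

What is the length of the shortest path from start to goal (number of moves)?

Answer: Shortest path length: 8

Derivation:
BFS from (x=6, y=0) until reaching (x=0, y=2):
  Distance 0: (x=6, y=0)
  Distance 1: (x=5, y=0), (x=7, y=0), (x=6, y=1)
  Distance 2: (x=8, y=0), (x=5, y=1), (x=7, y=1), (x=6, y=2)
  Distance 3: (x=9, y=0), (x=4, y=1), (x=5, y=2), (x=7, y=2), (x=6, y=3)
  Distance 4: (x=10, y=0), (x=3, y=1), (x=9, y=1), (x=4, y=2), (x=8, y=2), (x=5, y=3), (x=7, y=3)
  Distance 5: (x=3, y=0), (x=2, y=1), (x=10, y=1), (x=9, y=2), (x=4, y=3), (x=8, y=3)
  Distance 6: (x=2, y=0), (x=1, y=1), (x=2, y=2), (x=10, y=2), (x=3, y=3), (x=9, y=3)
  Distance 7: (x=1, y=0), (x=0, y=1), (x=1, y=2), (x=2, y=3), (x=10, y=3)
  Distance 8: (x=0, y=0), (x=0, y=2), (x=1, y=3)  <- goal reached here
One shortest path (8 moves): (x=6, y=0) -> (x=5, y=0) -> (x=5, y=1) -> (x=4, y=1) -> (x=3, y=1) -> (x=2, y=1) -> (x=1, y=1) -> (x=0, y=1) -> (x=0, y=2)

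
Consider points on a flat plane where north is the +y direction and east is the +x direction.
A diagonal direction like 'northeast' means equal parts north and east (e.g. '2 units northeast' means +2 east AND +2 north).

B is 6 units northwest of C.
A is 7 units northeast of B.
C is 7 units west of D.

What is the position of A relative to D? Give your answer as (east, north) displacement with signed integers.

Place D at the origin (east=0, north=0).
  C is 7 units west of D: delta (east=-7, north=+0); C at (east=-7, north=0).
  B is 6 units northwest of C: delta (east=-6, north=+6); B at (east=-13, north=6).
  A is 7 units northeast of B: delta (east=+7, north=+7); A at (east=-6, north=13).
Therefore A relative to D: (east=-6, north=13).

Answer: A is at (east=-6, north=13) relative to D.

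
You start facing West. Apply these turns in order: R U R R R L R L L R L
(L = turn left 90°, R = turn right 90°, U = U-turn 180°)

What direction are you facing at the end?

Answer: Final heading: West

Derivation:
Start: West
  R (right (90° clockwise)) -> North
  U (U-turn (180°)) -> South
  R (right (90° clockwise)) -> West
  R (right (90° clockwise)) -> North
  R (right (90° clockwise)) -> East
  L (left (90° counter-clockwise)) -> North
  R (right (90° clockwise)) -> East
  L (left (90° counter-clockwise)) -> North
  L (left (90° counter-clockwise)) -> West
  R (right (90° clockwise)) -> North
  L (left (90° counter-clockwise)) -> West
Final: West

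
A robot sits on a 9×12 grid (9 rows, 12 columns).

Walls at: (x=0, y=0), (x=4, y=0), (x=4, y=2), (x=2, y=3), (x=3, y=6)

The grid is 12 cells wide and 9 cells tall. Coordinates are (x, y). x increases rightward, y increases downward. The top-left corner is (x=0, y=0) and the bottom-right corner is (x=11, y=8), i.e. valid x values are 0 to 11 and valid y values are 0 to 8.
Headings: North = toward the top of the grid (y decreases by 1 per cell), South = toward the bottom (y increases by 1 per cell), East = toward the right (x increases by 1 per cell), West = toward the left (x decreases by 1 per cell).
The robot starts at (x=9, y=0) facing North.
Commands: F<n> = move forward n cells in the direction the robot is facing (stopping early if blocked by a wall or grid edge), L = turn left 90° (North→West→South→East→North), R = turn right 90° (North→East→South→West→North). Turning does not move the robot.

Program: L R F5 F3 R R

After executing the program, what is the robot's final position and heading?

Start: (x=9, y=0), facing North
  L: turn left, now facing West
  R: turn right, now facing North
  F5: move forward 0/5 (blocked), now at (x=9, y=0)
  F3: move forward 0/3 (blocked), now at (x=9, y=0)
  R: turn right, now facing East
  R: turn right, now facing South
Final: (x=9, y=0), facing South

Answer: Final position: (x=9, y=0), facing South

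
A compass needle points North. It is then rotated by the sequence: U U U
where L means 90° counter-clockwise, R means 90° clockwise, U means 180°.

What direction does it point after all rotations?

Start: North
  U (U-turn (180°)) -> South
  U (U-turn (180°)) -> North
  U (U-turn (180°)) -> South
Final: South

Answer: Final heading: South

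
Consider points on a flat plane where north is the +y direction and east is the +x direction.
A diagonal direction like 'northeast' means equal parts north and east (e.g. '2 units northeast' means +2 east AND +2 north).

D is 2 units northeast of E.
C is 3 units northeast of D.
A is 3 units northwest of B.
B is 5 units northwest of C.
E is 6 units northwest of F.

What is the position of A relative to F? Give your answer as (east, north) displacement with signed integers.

Answer: A is at (east=-9, north=19) relative to F.

Derivation:
Place F at the origin (east=0, north=0).
  E is 6 units northwest of F: delta (east=-6, north=+6); E at (east=-6, north=6).
  D is 2 units northeast of E: delta (east=+2, north=+2); D at (east=-4, north=8).
  C is 3 units northeast of D: delta (east=+3, north=+3); C at (east=-1, north=11).
  B is 5 units northwest of C: delta (east=-5, north=+5); B at (east=-6, north=16).
  A is 3 units northwest of B: delta (east=-3, north=+3); A at (east=-9, north=19).
Therefore A relative to F: (east=-9, north=19).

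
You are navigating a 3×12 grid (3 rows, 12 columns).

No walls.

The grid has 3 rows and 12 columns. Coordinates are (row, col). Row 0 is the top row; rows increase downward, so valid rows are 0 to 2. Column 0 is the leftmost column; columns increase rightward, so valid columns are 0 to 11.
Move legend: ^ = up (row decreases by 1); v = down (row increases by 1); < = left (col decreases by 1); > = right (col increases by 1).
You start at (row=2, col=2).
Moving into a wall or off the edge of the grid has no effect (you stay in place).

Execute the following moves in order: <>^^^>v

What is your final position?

Answer: Final position: (row=1, col=3)

Derivation:
Start: (row=2, col=2)
  < (left): (row=2, col=2) -> (row=2, col=1)
  > (right): (row=2, col=1) -> (row=2, col=2)
  ^ (up): (row=2, col=2) -> (row=1, col=2)
  ^ (up): (row=1, col=2) -> (row=0, col=2)
  ^ (up): blocked, stay at (row=0, col=2)
  > (right): (row=0, col=2) -> (row=0, col=3)
  v (down): (row=0, col=3) -> (row=1, col=3)
Final: (row=1, col=3)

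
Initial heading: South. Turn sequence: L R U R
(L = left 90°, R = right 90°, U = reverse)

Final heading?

Answer: Final heading: East

Derivation:
Start: South
  L (left (90° counter-clockwise)) -> East
  R (right (90° clockwise)) -> South
  U (U-turn (180°)) -> North
  R (right (90° clockwise)) -> East
Final: East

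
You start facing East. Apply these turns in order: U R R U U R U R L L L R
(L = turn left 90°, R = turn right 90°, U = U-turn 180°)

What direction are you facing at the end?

Start: East
  U (U-turn (180°)) -> West
  R (right (90° clockwise)) -> North
  R (right (90° clockwise)) -> East
  U (U-turn (180°)) -> West
  U (U-turn (180°)) -> East
  R (right (90° clockwise)) -> South
  U (U-turn (180°)) -> North
  R (right (90° clockwise)) -> East
  L (left (90° counter-clockwise)) -> North
  L (left (90° counter-clockwise)) -> West
  L (left (90° counter-clockwise)) -> South
  R (right (90° clockwise)) -> West
Final: West

Answer: Final heading: West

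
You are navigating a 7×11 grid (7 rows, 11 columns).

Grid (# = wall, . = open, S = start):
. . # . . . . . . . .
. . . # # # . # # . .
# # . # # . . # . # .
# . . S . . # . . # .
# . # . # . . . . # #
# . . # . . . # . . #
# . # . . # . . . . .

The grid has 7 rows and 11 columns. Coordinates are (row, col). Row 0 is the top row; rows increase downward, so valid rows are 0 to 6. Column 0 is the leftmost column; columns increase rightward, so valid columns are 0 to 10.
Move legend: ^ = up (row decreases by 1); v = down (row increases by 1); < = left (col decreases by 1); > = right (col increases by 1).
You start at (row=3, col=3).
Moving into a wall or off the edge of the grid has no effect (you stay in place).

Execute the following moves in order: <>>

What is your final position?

Answer: Final position: (row=3, col=4)

Derivation:
Start: (row=3, col=3)
  < (left): (row=3, col=3) -> (row=3, col=2)
  > (right): (row=3, col=2) -> (row=3, col=3)
  > (right): (row=3, col=3) -> (row=3, col=4)
Final: (row=3, col=4)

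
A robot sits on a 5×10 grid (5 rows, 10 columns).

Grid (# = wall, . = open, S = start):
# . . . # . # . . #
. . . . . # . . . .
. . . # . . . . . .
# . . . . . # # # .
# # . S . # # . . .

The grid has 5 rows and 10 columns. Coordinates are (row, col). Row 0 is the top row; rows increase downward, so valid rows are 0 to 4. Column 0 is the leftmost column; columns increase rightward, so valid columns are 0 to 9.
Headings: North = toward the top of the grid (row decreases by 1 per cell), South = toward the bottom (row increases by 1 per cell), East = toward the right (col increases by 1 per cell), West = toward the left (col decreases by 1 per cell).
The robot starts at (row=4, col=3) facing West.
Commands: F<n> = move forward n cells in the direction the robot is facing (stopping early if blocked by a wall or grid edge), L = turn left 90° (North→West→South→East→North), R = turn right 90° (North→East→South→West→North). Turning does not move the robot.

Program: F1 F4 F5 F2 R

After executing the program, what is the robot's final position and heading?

Answer: Final position: (row=4, col=2), facing North

Derivation:
Start: (row=4, col=3), facing West
  F1: move forward 1, now at (row=4, col=2)
  F4: move forward 0/4 (blocked), now at (row=4, col=2)
  F5: move forward 0/5 (blocked), now at (row=4, col=2)
  F2: move forward 0/2 (blocked), now at (row=4, col=2)
  R: turn right, now facing North
Final: (row=4, col=2), facing North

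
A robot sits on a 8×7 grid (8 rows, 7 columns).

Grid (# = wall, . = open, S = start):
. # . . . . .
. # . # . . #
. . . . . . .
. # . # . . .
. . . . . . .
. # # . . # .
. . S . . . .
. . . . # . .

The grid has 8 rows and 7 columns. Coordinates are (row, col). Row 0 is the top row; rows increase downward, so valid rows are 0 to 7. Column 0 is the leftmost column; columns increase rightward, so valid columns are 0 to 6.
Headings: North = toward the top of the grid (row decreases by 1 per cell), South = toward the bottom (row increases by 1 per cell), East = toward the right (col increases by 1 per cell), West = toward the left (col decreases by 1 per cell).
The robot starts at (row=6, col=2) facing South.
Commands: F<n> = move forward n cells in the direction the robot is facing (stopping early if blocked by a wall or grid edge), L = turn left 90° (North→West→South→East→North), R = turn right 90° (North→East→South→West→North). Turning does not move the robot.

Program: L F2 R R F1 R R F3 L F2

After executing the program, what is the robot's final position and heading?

Start: (row=6, col=2), facing South
  L: turn left, now facing East
  F2: move forward 2, now at (row=6, col=4)
  R: turn right, now facing South
  R: turn right, now facing West
  F1: move forward 1, now at (row=6, col=3)
  R: turn right, now facing North
  R: turn right, now facing East
  F3: move forward 3, now at (row=6, col=6)
  L: turn left, now facing North
  F2: move forward 2, now at (row=4, col=6)
Final: (row=4, col=6), facing North

Answer: Final position: (row=4, col=6), facing North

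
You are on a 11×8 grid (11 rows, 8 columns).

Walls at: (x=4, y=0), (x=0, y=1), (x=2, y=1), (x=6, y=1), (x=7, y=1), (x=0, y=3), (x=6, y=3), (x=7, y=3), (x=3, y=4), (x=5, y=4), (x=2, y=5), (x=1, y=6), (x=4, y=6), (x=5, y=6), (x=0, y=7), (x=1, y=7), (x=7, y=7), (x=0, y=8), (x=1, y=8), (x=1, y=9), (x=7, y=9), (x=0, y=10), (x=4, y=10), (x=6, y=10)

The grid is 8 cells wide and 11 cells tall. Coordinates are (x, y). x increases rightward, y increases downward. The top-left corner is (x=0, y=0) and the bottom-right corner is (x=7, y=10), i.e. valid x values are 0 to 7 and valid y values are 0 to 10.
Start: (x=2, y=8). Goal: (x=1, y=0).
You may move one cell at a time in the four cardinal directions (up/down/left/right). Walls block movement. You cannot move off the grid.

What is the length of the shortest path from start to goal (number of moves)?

Answer: Shortest path length: 13

Derivation:
BFS from (x=2, y=8) until reaching (x=1, y=0):
  Distance 0: (x=2, y=8)
  Distance 1: (x=2, y=7), (x=3, y=8), (x=2, y=9)
  Distance 2: (x=2, y=6), (x=3, y=7), (x=4, y=8), (x=3, y=9), (x=2, y=10)
  Distance 3: (x=3, y=6), (x=4, y=7), (x=5, y=8), (x=4, y=9), (x=1, y=10), (x=3, y=10)
  Distance 4: (x=3, y=5), (x=5, y=7), (x=6, y=8), (x=5, y=9)
  Distance 5: (x=4, y=5), (x=6, y=7), (x=7, y=8), (x=6, y=9), (x=5, y=10)
  Distance 6: (x=4, y=4), (x=5, y=5), (x=6, y=6)
  Distance 7: (x=4, y=3), (x=6, y=5), (x=7, y=6)
  Distance 8: (x=4, y=2), (x=3, y=3), (x=5, y=3), (x=6, y=4), (x=7, y=5)
  Distance 9: (x=4, y=1), (x=3, y=2), (x=5, y=2), (x=2, y=3), (x=7, y=4)
  Distance 10: (x=3, y=1), (x=5, y=1), (x=2, y=2), (x=6, y=2), (x=1, y=3), (x=2, y=4)
  Distance 11: (x=3, y=0), (x=5, y=0), (x=1, y=2), (x=7, y=2), (x=1, y=4)
  Distance 12: (x=2, y=0), (x=6, y=0), (x=1, y=1), (x=0, y=2), (x=0, y=4), (x=1, y=5)
  Distance 13: (x=1, y=0), (x=7, y=0), (x=0, y=5)  <- goal reached here
One shortest path (13 moves): (x=2, y=8) -> (x=3, y=8) -> (x=3, y=7) -> (x=3, y=6) -> (x=3, y=5) -> (x=4, y=5) -> (x=4, y=4) -> (x=4, y=3) -> (x=3, y=3) -> (x=2, y=3) -> (x=1, y=3) -> (x=1, y=2) -> (x=1, y=1) -> (x=1, y=0)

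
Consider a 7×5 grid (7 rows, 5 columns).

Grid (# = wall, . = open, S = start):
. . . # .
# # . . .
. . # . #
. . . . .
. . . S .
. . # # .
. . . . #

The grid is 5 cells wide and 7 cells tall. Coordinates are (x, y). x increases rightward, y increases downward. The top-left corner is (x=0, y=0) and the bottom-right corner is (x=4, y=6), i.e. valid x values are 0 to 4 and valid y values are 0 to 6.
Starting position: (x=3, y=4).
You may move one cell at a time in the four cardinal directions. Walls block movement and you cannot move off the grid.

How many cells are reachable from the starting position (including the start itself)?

BFS flood-fill from (x=3, y=4):
  Distance 0: (x=3, y=4)
  Distance 1: (x=3, y=3), (x=2, y=4), (x=4, y=4)
  Distance 2: (x=3, y=2), (x=2, y=3), (x=4, y=3), (x=1, y=4), (x=4, y=5)
  Distance 3: (x=3, y=1), (x=1, y=3), (x=0, y=4), (x=1, y=5)
  Distance 4: (x=2, y=1), (x=4, y=1), (x=1, y=2), (x=0, y=3), (x=0, y=5), (x=1, y=6)
  Distance 5: (x=2, y=0), (x=4, y=0), (x=0, y=2), (x=0, y=6), (x=2, y=6)
  Distance 6: (x=1, y=0), (x=3, y=6)
  Distance 7: (x=0, y=0)
Total reachable: 27 (grid has 27 open cells total)

Answer: Reachable cells: 27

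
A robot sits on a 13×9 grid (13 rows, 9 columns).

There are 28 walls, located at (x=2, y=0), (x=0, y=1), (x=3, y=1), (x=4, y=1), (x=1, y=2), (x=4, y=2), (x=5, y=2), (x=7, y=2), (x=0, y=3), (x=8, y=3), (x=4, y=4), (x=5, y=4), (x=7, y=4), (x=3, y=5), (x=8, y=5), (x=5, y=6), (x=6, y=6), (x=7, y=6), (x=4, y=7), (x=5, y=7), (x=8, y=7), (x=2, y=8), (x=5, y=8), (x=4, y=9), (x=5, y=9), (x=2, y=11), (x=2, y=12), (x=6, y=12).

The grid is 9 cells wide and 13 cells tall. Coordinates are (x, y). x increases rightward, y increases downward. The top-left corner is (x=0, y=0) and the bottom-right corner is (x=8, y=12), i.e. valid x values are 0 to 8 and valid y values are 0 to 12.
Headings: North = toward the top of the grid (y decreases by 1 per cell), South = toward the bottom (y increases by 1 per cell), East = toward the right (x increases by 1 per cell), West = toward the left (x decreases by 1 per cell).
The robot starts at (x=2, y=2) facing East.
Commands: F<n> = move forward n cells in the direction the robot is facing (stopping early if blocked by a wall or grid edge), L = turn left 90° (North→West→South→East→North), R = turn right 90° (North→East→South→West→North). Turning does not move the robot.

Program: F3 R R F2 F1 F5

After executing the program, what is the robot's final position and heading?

Start: (x=2, y=2), facing East
  F3: move forward 1/3 (blocked), now at (x=3, y=2)
  R: turn right, now facing South
  R: turn right, now facing West
  F2: move forward 1/2 (blocked), now at (x=2, y=2)
  F1: move forward 0/1 (blocked), now at (x=2, y=2)
  F5: move forward 0/5 (blocked), now at (x=2, y=2)
Final: (x=2, y=2), facing West

Answer: Final position: (x=2, y=2), facing West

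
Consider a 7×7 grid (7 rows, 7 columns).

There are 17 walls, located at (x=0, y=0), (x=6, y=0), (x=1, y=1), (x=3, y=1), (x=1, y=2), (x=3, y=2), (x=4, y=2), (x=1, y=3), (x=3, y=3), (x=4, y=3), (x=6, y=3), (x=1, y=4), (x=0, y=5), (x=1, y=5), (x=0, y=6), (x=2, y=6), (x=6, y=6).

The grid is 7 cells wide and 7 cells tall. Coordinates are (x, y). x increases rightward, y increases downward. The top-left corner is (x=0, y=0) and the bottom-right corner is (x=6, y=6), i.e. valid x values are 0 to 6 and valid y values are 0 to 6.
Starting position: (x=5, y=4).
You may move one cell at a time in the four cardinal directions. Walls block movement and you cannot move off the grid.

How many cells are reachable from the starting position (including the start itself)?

Answer: Reachable cells: 27

Derivation:
BFS flood-fill from (x=5, y=4):
  Distance 0: (x=5, y=4)
  Distance 1: (x=5, y=3), (x=4, y=4), (x=6, y=4), (x=5, y=5)
  Distance 2: (x=5, y=2), (x=3, y=4), (x=4, y=5), (x=6, y=5), (x=5, y=6)
  Distance 3: (x=5, y=1), (x=6, y=2), (x=2, y=4), (x=3, y=5), (x=4, y=6)
  Distance 4: (x=5, y=0), (x=4, y=1), (x=6, y=1), (x=2, y=3), (x=2, y=5), (x=3, y=6)
  Distance 5: (x=4, y=0), (x=2, y=2)
  Distance 6: (x=3, y=0), (x=2, y=1)
  Distance 7: (x=2, y=0)
  Distance 8: (x=1, y=0)
Total reachable: 27 (grid has 32 open cells total)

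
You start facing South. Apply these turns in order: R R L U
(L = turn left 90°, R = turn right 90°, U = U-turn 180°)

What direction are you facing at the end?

Answer: Final heading: East

Derivation:
Start: South
  R (right (90° clockwise)) -> West
  R (right (90° clockwise)) -> North
  L (left (90° counter-clockwise)) -> West
  U (U-turn (180°)) -> East
Final: East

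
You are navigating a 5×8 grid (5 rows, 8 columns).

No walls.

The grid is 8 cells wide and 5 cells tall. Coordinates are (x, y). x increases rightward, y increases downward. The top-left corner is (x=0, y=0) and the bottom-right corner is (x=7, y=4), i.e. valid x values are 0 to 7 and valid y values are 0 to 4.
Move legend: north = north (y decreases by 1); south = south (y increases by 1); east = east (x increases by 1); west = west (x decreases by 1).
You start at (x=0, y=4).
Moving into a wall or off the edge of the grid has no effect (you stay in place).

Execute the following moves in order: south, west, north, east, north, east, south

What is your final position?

Start: (x=0, y=4)
  south (south): blocked, stay at (x=0, y=4)
  west (west): blocked, stay at (x=0, y=4)
  north (north): (x=0, y=4) -> (x=0, y=3)
  east (east): (x=0, y=3) -> (x=1, y=3)
  north (north): (x=1, y=3) -> (x=1, y=2)
  east (east): (x=1, y=2) -> (x=2, y=2)
  south (south): (x=2, y=2) -> (x=2, y=3)
Final: (x=2, y=3)

Answer: Final position: (x=2, y=3)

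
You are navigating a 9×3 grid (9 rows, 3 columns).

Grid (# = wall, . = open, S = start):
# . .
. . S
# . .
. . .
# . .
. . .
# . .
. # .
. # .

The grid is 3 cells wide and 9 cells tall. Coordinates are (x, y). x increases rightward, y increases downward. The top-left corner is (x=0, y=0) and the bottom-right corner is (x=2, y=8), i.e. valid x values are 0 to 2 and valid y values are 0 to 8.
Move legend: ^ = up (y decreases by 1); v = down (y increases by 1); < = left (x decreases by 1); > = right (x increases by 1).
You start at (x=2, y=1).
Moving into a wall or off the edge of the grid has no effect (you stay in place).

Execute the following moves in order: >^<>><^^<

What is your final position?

Start: (x=2, y=1)
  > (right): blocked, stay at (x=2, y=1)
  ^ (up): (x=2, y=1) -> (x=2, y=0)
  < (left): (x=2, y=0) -> (x=1, y=0)
  > (right): (x=1, y=0) -> (x=2, y=0)
  > (right): blocked, stay at (x=2, y=0)
  < (left): (x=2, y=0) -> (x=1, y=0)
  ^ (up): blocked, stay at (x=1, y=0)
  ^ (up): blocked, stay at (x=1, y=0)
  < (left): blocked, stay at (x=1, y=0)
Final: (x=1, y=0)

Answer: Final position: (x=1, y=0)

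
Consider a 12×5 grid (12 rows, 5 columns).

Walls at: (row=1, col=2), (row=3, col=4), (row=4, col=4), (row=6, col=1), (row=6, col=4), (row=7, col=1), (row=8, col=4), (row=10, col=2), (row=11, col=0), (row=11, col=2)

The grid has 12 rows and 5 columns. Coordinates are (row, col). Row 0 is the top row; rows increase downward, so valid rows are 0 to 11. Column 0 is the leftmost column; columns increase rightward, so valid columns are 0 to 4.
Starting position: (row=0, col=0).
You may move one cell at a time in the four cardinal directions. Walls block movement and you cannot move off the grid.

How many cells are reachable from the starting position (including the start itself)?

Answer: Reachable cells: 50

Derivation:
BFS flood-fill from (row=0, col=0):
  Distance 0: (row=0, col=0)
  Distance 1: (row=0, col=1), (row=1, col=0)
  Distance 2: (row=0, col=2), (row=1, col=1), (row=2, col=0)
  Distance 3: (row=0, col=3), (row=2, col=1), (row=3, col=0)
  Distance 4: (row=0, col=4), (row=1, col=3), (row=2, col=2), (row=3, col=1), (row=4, col=0)
  Distance 5: (row=1, col=4), (row=2, col=3), (row=3, col=2), (row=4, col=1), (row=5, col=0)
  Distance 6: (row=2, col=4), (row=3, col=3), (row=4, col=2), (row=5, col=1), (row=6, col=0)
  Distance 7: (row=4, col=3), (row=5, col=2), (row=7, col=0)
  Distance 8: (row=5, col=3), (row=6, col=2), (row=8, col=0)
  Distance 9: (row=5, col=4), (row=6, col=3), (row=7, col=2), (row=8, col=1), (row=9, col=0)
  Distance 10: (row=7, col=3), (row=8, col=2), (row=9, col=1), (row=10, col=0)
  Distance 11: (row=7, col=4), (row=8, col=3), (row=9, col=2), (row=10, col=1)
  Distance 12: (row=9, col=3), (row=11, col=1)
  Distance 13: (row=9, col=4), (row=10, col=3)
  Distance 14: (row=10, col=4), (row=11, col=3)
  Distance 15: (row=11, col=4)
Total reachable: 50 (grid has 50 open cells total)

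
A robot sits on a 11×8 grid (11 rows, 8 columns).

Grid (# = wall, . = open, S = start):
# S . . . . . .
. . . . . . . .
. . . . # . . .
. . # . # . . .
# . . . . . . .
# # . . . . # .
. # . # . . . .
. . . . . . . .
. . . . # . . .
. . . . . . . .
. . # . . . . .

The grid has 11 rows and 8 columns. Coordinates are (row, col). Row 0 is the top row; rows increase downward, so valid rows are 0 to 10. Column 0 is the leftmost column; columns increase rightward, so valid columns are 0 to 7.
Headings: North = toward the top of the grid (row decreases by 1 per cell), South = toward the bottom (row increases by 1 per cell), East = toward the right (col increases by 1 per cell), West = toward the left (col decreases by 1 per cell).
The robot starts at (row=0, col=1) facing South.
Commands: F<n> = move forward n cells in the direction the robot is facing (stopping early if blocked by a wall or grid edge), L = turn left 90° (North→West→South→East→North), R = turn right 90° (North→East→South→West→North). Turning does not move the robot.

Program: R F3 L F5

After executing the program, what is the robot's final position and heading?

Answer: Final position: (row=4, col=1), facing South

Derivation:
Start: (row=0, col=1), facing South
  R: turn right, now facing West
  F3: move forward 0/3 (blocked), now at (row=0, col=1)
  L: turn left, now facing South
  F5: move forward 4/5 (blocked), now at (row=4, col=1)
Final: (row=4, col=1), facing South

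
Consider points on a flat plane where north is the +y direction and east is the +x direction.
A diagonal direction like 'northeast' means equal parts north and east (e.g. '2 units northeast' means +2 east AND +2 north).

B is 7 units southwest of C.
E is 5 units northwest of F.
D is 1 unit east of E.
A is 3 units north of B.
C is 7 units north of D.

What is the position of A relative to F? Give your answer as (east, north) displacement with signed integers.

Place F at the origin (east=0, north=0).
  E is 5 units northwest of F: delta (east=-5, north=+5); E at (east=-5, north=5).
  D is 1 unit east of E: delta (east=+1, north=+0); D at (east=-4, north=5).
  C is 7 units north of D: delta (east=+0, north=+7); C at (east=-4, north=12).
  B is 7 units southwest of C: delta (east=-7, north=-7); B at (east=-11, north=5).
  A is 3 units north of B: delta (east=+0, north=+3); A at (east=-11, north=8).
Therefore A relative to F: (east=-11, north=8).

Answer: A is at (east=-11, north=8) relative to F.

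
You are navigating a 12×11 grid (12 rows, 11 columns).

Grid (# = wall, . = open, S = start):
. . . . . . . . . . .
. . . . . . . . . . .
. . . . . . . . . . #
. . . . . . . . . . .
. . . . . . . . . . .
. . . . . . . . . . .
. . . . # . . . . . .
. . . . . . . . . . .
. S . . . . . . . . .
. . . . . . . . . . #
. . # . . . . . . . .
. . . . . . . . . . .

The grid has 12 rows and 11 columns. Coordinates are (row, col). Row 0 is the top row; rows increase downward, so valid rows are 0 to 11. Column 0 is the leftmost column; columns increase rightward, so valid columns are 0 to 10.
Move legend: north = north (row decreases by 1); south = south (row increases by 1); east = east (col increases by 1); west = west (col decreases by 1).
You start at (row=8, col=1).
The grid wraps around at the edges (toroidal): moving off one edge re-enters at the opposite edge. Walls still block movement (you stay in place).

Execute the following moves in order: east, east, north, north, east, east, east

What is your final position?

Start: (row=8, col=1)
  east (east): (row=8, col=1) -> (row=8, col=2)
  east (east): (row=8, col=2) -> (row=8, col=3)
  north (north): (row=8, col=3) -> (row=7, col=3)
  north (north): (row=7, col=3) -> (row=6, col=3)
  [×3]east (east): blocked, stay at (row=6, col=3)
Final: (row=6, col=3)

Answer: Final position: (row=6, col=3)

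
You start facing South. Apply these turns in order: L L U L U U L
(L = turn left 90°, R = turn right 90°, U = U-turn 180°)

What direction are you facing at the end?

Start: South
  L (left (90° counter-clockwise)) -> East
  L (left (90° counter-clockwise)) -> North
  U (U-turn (180°)) -> South
  L (left (90° counter-clockwise)) -> East
  U (U-turn (180°)) -> West
  U (U-turn (180°)) -> East
  L (left (90° counter-clockwise)) -> North
Final: North

Answer: Final heading: North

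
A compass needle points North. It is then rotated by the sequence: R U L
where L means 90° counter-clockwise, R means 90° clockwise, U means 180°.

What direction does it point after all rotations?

Start: North
  R (right (90° clockwise)) -> East
  U (U-turn (180°)) -> West
  L (left (90° counter-clockwise)) -> South
Final: South

Answer: Final heading: South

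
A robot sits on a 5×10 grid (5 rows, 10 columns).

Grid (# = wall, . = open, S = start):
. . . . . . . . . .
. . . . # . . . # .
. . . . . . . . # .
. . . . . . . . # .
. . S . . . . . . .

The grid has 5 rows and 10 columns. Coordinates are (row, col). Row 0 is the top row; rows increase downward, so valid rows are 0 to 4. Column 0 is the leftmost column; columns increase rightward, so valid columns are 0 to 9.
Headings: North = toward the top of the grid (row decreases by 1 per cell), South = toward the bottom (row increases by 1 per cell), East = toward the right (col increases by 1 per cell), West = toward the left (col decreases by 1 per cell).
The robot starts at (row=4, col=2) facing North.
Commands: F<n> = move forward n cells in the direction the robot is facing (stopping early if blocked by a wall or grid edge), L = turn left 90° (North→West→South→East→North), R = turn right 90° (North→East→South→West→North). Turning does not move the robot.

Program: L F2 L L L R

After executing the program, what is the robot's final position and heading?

Answer: Final position: (row=4, col=0), facing East

Derivation:
Start: (row=4, col=2), facing North
  L: turn left, now facing West
  F2: move forward 2, now at (row=4, col=0)
  L: turn left, now facing South
  L: turn left, now facing East
  L: turn left, now facing North
  R: turn right, now facing East
Final: (row=4, col=0), facing East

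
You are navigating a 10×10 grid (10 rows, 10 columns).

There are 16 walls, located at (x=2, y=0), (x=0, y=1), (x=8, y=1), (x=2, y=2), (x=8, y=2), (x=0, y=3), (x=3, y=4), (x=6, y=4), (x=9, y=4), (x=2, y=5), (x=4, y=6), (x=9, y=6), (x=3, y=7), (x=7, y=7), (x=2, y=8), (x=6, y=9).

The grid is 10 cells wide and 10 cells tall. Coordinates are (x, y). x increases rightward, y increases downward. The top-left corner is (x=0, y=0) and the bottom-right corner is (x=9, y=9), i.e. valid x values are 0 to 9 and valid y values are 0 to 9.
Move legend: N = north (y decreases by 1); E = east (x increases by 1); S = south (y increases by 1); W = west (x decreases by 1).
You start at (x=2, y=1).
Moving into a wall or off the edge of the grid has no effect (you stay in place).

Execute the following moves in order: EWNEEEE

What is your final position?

Start: (x=2, y=1)
  E (east): (x=2, y=1) -> (x=3, y=1)
  W (west): (x=3, y=1) -> (x=2, y=1)
  N (north): blocked, stay at (x=2, y=1)
  E (east): (x=2, y=1) -> (x=3, y=1)
  E (east): (x=3, y=1) -> (x=4, y=1)
  E (east): (x=4, y=1) -> (x=5, y=1)
  E (east): (x=5, y=1) -> (x=6, y=1)
Final: (x=6, y=1)

Answer: Final position: (x=6, y=1)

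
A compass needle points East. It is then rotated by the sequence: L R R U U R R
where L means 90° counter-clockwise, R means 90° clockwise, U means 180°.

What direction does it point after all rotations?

Answer: Final heading: North

Derivation:
Start: East
  L (left (90° counter-clockwise)) -> North
  R (right (90° clockwise)) -> East
  R (right (90° clockwise)) -> South
  U (U-turn (180°)) -> North
  U (U-turn (180°)) -> South
  R (right (90° clockwise)) -> West
  R (right (90° clockwise)) -> North
Final: North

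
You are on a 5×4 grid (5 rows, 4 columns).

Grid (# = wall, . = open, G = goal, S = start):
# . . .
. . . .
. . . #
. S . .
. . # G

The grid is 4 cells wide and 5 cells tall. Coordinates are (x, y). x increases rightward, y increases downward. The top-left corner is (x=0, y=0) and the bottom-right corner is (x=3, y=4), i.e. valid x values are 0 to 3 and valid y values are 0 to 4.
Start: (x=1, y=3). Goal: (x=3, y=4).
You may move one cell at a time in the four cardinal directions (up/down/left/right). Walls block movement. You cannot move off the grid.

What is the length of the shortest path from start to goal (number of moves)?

BFS from (x=1, y=3) until reaching (x=3, y=4):
  Distance 0: (x=1, y=3)
  Distance 1: (x=1, y=2), (x=0, y=3), (x=2, y=3), (x=1, y=4)
  Distance 2: (x=1, y=1), (x=0, y=2), (x=2, y=2), (x=3, y=3), (x=0, y=4)
  Distance 3: (x=1, y=0), (x=0, y=1), (x=2, y=1), (x=3, y=4)  <- goal reached here
One shortest path (3 moves): (x=1, y=3) -> (x=2, y=3) -> (x=3, y=3) -> (x=3, y=4)

Answer: Shortest path length: 3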